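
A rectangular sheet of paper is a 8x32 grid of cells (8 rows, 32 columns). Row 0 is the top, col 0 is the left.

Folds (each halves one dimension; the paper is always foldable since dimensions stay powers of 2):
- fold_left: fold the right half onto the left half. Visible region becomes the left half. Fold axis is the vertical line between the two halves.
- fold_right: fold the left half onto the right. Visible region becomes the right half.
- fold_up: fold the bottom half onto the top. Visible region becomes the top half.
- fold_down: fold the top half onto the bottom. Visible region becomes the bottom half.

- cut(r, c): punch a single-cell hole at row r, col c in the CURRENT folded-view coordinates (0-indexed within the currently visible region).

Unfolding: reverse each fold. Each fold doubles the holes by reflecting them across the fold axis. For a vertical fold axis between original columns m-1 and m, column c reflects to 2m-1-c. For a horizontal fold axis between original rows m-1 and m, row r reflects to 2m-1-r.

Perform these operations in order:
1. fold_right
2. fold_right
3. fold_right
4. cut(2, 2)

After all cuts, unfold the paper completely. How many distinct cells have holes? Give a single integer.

Answer: 8

Derivation:
Op 1 fold_right: fold axis v@16; visible region now rows[0,8) x cols[16,32) = 8x16
Op 2 fold_right: fold axis v@24; visible region now rows[0,8) x cols[24,32) = 8x8
Op 3 fold_right: fold axis v@28; visible region now rows[0,8) x cols[28,32) = 8x4
Op 4 cut(2, 2): punch at orig (2,30); cuts so far [(2, 30)]; region rows[0,8) x cols[28,32) = 8x4
Unfold 1 (reflect across v@28): 2 holes -> [(2, 25), (2, 30)]
Unfold 2 (reflect across v@24): 4 holes -> [(2, 17), (2, 22), (2, 25), (2, 30)]
Unfold 3 (reflect across v@16): 8 holes -> [(2, 1), (2, 6), (2, 9), (2, 14), (2, 17), (2, 22), (2, 25), (2, 30)]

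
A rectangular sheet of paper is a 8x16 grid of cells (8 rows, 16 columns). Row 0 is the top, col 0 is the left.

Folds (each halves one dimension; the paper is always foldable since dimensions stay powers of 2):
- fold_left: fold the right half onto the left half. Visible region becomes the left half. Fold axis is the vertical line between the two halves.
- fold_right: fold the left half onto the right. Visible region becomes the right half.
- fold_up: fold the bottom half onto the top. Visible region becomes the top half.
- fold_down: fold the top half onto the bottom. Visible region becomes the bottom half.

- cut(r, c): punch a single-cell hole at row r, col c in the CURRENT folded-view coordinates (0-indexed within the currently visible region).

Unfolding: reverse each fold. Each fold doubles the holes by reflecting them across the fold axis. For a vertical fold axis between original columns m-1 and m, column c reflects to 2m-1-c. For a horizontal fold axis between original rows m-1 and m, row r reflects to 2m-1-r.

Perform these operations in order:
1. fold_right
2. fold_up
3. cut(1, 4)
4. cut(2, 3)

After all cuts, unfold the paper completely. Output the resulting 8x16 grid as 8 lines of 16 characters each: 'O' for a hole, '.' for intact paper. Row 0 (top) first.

Op 1 fold_right: fold axis v@8; visible region now rows[0,8) x cols[8,16) = 8x8
Op 2 fold_up: fold axis h@4; visible region now rows[0,4) x cols[8,16) = 4x8
Op 3 cut(1, 4): punch at orig (1,12); cuts so far [(1, 12)]; region rows[0,4) x cols[8,16) = 4x8
Op 4 cut(2, 3): punch at orig (2,11); cuts so far [(1, 12), (2, 11)]; region rows[0,4) x cols[8,16) = 4x8
Unfold 1 (reflect across h@4): 4 holes -> [(1, 12), (2, 11), (5, 11), (6, 12)]
Unfold 2 (reflect across v@8): 8 holes -> [(1, 3), (1, 12), (2, 4), (2, 11), (5, 4), (5, 11), (6, 3), (6, 12)]

Answer: ................
...O........O...
....O......O....
................
................
....O......O....
...O........O...
................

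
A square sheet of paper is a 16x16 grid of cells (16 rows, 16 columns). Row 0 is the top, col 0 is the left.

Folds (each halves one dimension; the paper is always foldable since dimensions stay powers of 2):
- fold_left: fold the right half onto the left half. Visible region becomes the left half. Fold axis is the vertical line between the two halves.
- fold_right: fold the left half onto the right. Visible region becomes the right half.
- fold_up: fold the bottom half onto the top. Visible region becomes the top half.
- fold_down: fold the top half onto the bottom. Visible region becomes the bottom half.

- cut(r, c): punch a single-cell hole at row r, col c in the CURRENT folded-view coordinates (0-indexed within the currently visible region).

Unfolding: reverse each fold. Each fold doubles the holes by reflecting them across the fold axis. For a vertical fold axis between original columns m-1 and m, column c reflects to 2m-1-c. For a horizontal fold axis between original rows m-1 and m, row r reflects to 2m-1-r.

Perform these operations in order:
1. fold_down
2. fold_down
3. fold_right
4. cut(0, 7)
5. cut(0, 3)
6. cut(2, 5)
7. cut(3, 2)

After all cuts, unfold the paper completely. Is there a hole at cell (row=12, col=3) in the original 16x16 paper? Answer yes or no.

Op 1 fold_down: fold axis h@8; visible region now rows[8,16) x cols[0,16) = 8x16
Op 2 fold_down: fold axis h@12; visible region now rows[12,16) x cols[0,16) = 4x16
Op 3 fold_right: fold axis v@8; visible region now rows[12,16) x cols[8,16) = 4x8
Op 4 cut(0, 7): punch at orig (12,15); cuts so far [(12, 15)]; region rows[12,16) x cols[8,16) = 4x8
Op 5 cut(0, 3): punch at orig (12,11); cuts so far [(12, 11), (12, 15)]; region rows[12,16) x cols[8,16) = 4x8
Op 6 cut(2, 5): punch at orig (14,13); cuts so far [(12, 11), (12, 15), (14, 13)]; region rows[12,16) x cols[8,16) = 4x8
Op 7 cut(3, 2): punch at orig (15,10); cuts so far [(12, 11), (12, 15), (14, 13), (15, 10)]; region rows[12,16) x cols[8,16) = 4x8
Unfold 1 (reflect across v@8): 8 holes -> [(12, 0), (12, 4), (12, 11), (12, 15), (14, 2), (14, 13), (15, 5), (15, 10)]
Unfold 2 (reflect across h@12): 16 holes -> [(8, 5), (8, 10), (9, 2), (9, 13), (11, 0), (11, 4), (11, 11), (11, 15), (12, 0), (12, 4), (12, 11), (12, 15), (14, 2), (14, 13), (15, 5), (15, 10)]
Unfold 3 (reflect across h@8): 32 holes -> [(0, 5), (0, 10), (1, 2), (1, 13), (3, 0), (3, 4), (3, 11), (3, 15), (4, 0), (4, 4), (4, 11), (4, 15), (6, 2), (6, 13), (7, 5), (7, 10), (8, 5), (8, 10), (9, 2), (9, 13), (11, 0), (11, 4), (11, 11), (11, 15), (12, 0), (12, 4), (12, 11), (12, 15), (14, 2), (14, 13), (15, 5), (15, 10)]
Holes: [(0, 5), (0, 10), (1, 2), (1, 13), (3, 0), (3, 4), (3, 11), (3, 15), (4, 0), (4, 4), (4, 11), (4, 15), (6, 2), (6, 13), (7, 5), (7, 10), (8, 5), (8, 10), (9, 2), (9, 13), (11, 0), (11, 4), (11, 11), (11, 15), (12, 0), (12, 4), (12, 11), (12, 15), (14, 2), (14, 13), (15, 5), (15, 10)]

Answer: no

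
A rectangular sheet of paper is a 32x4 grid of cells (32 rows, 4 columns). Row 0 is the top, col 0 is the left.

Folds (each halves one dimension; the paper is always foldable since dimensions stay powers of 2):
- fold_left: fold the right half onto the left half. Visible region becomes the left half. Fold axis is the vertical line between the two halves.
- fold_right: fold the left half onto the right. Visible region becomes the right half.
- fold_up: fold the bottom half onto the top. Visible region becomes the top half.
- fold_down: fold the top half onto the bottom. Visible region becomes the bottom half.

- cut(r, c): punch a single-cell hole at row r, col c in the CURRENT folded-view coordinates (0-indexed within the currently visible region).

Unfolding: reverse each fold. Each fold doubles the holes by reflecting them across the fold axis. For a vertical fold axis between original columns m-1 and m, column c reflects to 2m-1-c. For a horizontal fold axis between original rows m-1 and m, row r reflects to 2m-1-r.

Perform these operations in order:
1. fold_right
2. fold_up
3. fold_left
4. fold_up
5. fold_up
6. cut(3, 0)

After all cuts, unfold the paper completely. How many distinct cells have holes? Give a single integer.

Op 1 fold_right: fold axis v@2; visible region now rows[0,32) x cols[2,4) = 32x2
Op 2 fold_up: fold axis h@16; visible region now rows[0,16) x cols[2,4) = 16x2
Op 3 fold_left: fold axis v@3; visible region now rows[0,16) x cols[2,3) = 16x1
Op 4 fold_up: fold axis h@8; visible region now rows[0,8) x cols[2,3) = 8x1
Op 5 fold_up: fold axis h@4; visible region now rows[0,4) x cols[2,3) = 4x1
Op 6 cut(3, 0): punch at orig (3,2); cuts so far [(3, 2)]; region rows[0,4) x cols[2,3) = 4x1
Unfold 1 (reflect across h@4): 2 holes -> [(3, 2), (4, 2)]
Unfold 2 (reflect across h@8): 4 holes -> [(3, 2), (4, 2), (11, 2), (12, 2)]
Unfold 3 (reflect across v@3): 8 holes -> [(3, 2), (3, 3), (4, 2), (4, 3), (11, 2), (11, 3), (12, 2), (12, 3)]
Unfold 4 (reflect across h@16): 16 holes -> [(3, 2), (3, 3), (4, 2), (4, 3), (11, 2), (11, 3), (12, 2), (12, 3), (19, 2), (19, 3), (20, 2), (20, 3), (27, 2), (27, 3), (28, 2), (28, 3)]
Unfold 5 (reflect across v@2): 32 holes -> [(3, 0), (3, 1), (3, 2), (3, 3), (4, 0), (4, 1), (4, 2), (4, 3), (11, 0), (11, 1), (11, 2), (11, 3), (12, 0), (12, 1), (12, 2), (12, 3), (19, 0), (19, 1), (19, 2), (19, 3), (20, 0), (20, 1), (20, 2), (20, 3), (27, 0), (27, 1), (27, 2), (27, 3), (28, 0), (28, 1), (28, 2), (28, 3)]

Answer: 32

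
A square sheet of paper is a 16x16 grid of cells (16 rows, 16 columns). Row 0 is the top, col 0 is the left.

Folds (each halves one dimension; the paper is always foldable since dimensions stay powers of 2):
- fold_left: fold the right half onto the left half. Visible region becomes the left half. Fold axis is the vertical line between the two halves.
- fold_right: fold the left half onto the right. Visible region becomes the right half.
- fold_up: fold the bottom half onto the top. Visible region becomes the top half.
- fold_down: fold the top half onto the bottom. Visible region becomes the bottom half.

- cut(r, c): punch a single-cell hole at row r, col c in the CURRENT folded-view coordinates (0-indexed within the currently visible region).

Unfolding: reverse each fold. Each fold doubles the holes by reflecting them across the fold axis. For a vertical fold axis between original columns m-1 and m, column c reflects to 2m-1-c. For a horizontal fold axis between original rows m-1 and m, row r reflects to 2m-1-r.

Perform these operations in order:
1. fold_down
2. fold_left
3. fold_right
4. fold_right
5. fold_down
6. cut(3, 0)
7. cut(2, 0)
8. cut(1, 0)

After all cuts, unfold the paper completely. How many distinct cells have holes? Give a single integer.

Op 1 fold_down: fold axis h@8; visible region now rows[8,16) x cols[0,16) = 8x16
Op 2 fold_left: fold axis v@8; visible region now rows[8,16) x cols[0,8) = 8x8
Op 3 fold_right: fold axis v@4; visible region now rows[8,16) x cols[4,8) = 8x4
Op 4 fold_right: fold axis v@6; visible region now rows[8,16) x cols[6,8) = 8x2
Op 5 fold_down: fold axis h@12; visible region now rows[12,16) x cols[6,8) = 4x2
Op 6 cut(3, 0): punch at orig (15,6); cuts so far [(15, 6)]; region rows[12,16) x cols[6,8) = 4x2
Op 7 cut(2, 0): punch at orig (14,6); cuts so far [(14, 6), (15, 6)]; region rows[12,16) x cols[6,8) = 4x2
Op 8 cut(1, 0): punch at orig (13,6); cuts so far [(13, 6), (14, 6), (15, 6)]; region rows[12,16) x cols[6,8) = 4x2
Unfold 1 (reflect across h@12): 6 holes -> [(8, 6), (9, 6), (10, 6), (13, 6), (14, 6), (15, 6)]
Unfold 2 (reflect across v@6): 12 holes -> [(8, 5), (8, 6), (9, 5), (9, 6), (10, 5), (10, 6), (13, 5), (13, 6), (14, 5), (14, 6), (15, 5), (15, 6)]
Unfold 3 (reflect across v@4): 24 holes -> [(8, 1), (8, 2), (8, 5), (8, 6), (9, 1), (9, 2), (9, 5), (9, 6), (10, 1), (10, 2), (10, 5), (10, 6), (13, 1), (13, 2), (13, 5), (13, 6), (14, 1), (14, 2), (14, 5), (14, 6), (15, 1), (15, 2), (15, 5), (15, 6)]
Unfold 4 (reflect across v@8): 48 holes -> [(8, 1), (8, 2), (8, 5), (8, 6), (8, 9), (8, 10), (8, 13), (8, 14), (9, 1), (9, 2), (9, 5), (9, 6), (9, 9), (9, 10), (9, 13), (9, 14), (10, 1), (10, 2), (10, 5), (10, 6), (10, 9), (10, 10), (10, 13), (10, 14), (13, 1), (13, 2), (13, 5), (13, 6), (13, 9), (13, 10), (13, 13), (13, 14), (14, 1), (14, 2), (14, 5), (14, 6), (14, 9), (14, 10), (14, 13), (14, 14), (15, 1), (15, 2), (15, 5), (15, 6), (15, 9), (15, 10), (15, 13), (15, 14)]
Unfold 5 (reflect across h@8): 96 holes -> [(0, 1), (0, 2), (0, 5), (0, 6), (0, 9), (0, 10), (0, 13), (0, 14), (1, 1), (1, 2), (1, 5), (1, 6), (1, 9), (1, 10), (1, 13), (1, 14), (2, 1), (2, 2), (2, 5), (2, 6), (2, 9), (2, 10), (2, 13), (2, 14), (5, 1), (5, 2), (5, 5), (5, 6), (5, 9), (5, 10), (5, 13), (5, 14), (6, 1), (6, 2), (6, 5), (6, 6), (6, 9), (6, 10), (6, 13), (6, 14), (7, 1), (7, 2), (7, 5), (7, 6), (7, 9), (7, 10), (7, 13), (7, 14), (8, 1), (8, 2), (8, 5), (8, 6), (8, 9), (8, 10), (8, 13), (8, 14), (9, 1), (9, 2), (9, 5), (9, 6), (9, 9), (9, 10), (9, 13), (9, 14), (10, 1), (10, 2), (10, 5), (10, 6), (10, 9), (10, 10), (10, 13), (10, 14), (13, 1), (13, 2), (13, 5), (13, 6), (13, 9), (13, 10), (13, 13), (13, 14), (14, 1), (14, 2), (14, 5), (14, 6), (14, 9), (14, 10), (14, 13), (14, 14), (15, 1), (15, 2), (15, 5), (15, 6), (15, 9), (15, 10), (15, 13), (15, 14)]

Answer: 96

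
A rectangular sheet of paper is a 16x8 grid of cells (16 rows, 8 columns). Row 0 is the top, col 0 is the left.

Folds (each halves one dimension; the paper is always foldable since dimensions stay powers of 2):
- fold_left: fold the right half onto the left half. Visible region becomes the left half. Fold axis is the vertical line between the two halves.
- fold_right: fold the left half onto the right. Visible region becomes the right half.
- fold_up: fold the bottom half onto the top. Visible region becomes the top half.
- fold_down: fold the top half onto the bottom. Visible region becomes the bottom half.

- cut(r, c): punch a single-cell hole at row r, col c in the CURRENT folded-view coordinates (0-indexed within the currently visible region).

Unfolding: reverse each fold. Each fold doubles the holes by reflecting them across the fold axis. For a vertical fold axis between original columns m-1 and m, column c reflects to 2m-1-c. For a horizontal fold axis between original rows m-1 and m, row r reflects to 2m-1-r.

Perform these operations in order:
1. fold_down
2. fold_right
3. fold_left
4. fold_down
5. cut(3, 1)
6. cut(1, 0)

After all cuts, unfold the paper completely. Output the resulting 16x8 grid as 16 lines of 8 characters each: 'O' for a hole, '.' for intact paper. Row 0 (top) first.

Answer: .OO..OO.
........
O..OO..O
........
........
O..OO..O
........
.OO..OO.
.OO..OO.
........
O..OO..O
........
........
O..OO..O
........
.OO..OO.

Derivation:
Op 1 fold_down: fold axis h@8; visible region now rows[8,16) x cols[0,8) = 8x8
Op 2 fold_right: fold axis v@4; visible region now rows[8,16) x cols[4,8) = 8x4
Op 3 fold_left: fold axis v@6; visible region now rows[8,16) x cols[4,6) = 8x2
Op 4 fold_down: fold axis h@12; visible region now rows[12,16) x cols[4,6) = 4x2
Op 5 cut(3, 1): punch at orig (15,5); cuts so far [(15, 5)]; region rows[12,16) x cols[4,6) = 4x2
Op 6 cut(1, 0): punch at orig (13,4); cuts so far [(13, 4), (15, 5)]; region rows[12,16) x cols[4,6) = 4x2
Unfold 1 (reflect across h@12): 4 holes -> [(8, 5), (10, 4), (13, 4), (15, 5)]
Unfold 2 (reflect across v@6): 8 holes -> [(8, 5), (8, 6), (10, 4), (10, 7), (13, 4), (13, 7), (15, 5), (15, 6)]
Unfold 3 (reflect across v@4): 16 holes -> [(8, 1), (8, 2), (8, 5), (8, 6), (10, 0), (10, 3), (10, 4), (10, 7), (13, 0), (13, 3), (13, 4), (13, 7), (15, 1), (15, 2), (15, 5), (15, 6)]
Unfold 4 (reflect across h@8): 32 holes -> [(0, 1), (0, 2), (0, 5), (0, 6), (2, 0), (2, 3), (2, 4), (2, 7), (5, 0), (5, 3), (5, 4), (5, 7), (7, 1), (7, 2), (7, 5), (7, 6), (8, 1), (8, 2), (8, 5), (8, 6), (10, 0), (10, 3), (10, 4), (10, 7), (13, 0), (13, 3), (13, 4), (13, 7), (15, 1), (15, 2), (15, 5), (15, 6)]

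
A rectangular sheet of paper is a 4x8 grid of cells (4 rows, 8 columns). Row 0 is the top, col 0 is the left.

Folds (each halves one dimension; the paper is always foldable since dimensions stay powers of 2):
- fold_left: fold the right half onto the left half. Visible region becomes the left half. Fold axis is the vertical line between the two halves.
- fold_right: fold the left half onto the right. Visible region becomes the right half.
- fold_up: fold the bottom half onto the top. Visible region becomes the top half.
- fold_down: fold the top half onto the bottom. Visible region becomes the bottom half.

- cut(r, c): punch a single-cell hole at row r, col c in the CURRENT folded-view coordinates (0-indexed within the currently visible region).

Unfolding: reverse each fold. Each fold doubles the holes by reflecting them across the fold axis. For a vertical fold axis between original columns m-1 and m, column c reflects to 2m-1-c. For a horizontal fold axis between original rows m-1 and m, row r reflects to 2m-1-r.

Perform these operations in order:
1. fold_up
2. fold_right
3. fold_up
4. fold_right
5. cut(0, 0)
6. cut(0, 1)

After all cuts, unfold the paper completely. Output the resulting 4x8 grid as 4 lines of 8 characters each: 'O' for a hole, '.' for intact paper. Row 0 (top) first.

Op 1 fold_up: fold axis h@2; visible region now rows[0,2) x cols[0,8) = 2x8
Op 2 fold_right: fold axis v@4; visible region now rows[0,2) x cols[4,8) = 2x4
Op 3 fold_up: fold axis h@1; visible region now rows[0,1) x cols[4,8) = 1x4
Op 4 fold_right: fold axis v@6; visible region now rows[0,1) x cols[6,8) = 1x2
Op 5 cut(0, 0): punch at orig (0,6); cuts so far [(0, 6)]; region rows[0,1) x cols[6,8) = 1x2
Op 6 cut(0, 1): punch at orig (0,7); cuts so far [(0, 6), (0, 7)]; region rows[0,1) x cols[6,8) = 1x2
Unfold 1 (reflect across v@6): 4 holes -> [(0, 4), (0, 5), (0, 6), (0, 7)]
Unfold 2 (reflect across h@1): 8 holes -> [(0, 4), (0, 5), (0, 6), (0, 7), (1, 4), (1, 5), (1, 6), (1, 7)]
Unfold 3 (reflect across v@4): 16 holes -> [(0, 0), (0, 1), (0, 2), (0, 3), (0, 4), (0, 5), (0, 6), (0, 7), (1, 0), (1, 1), (1, 2), (1, 3), (1, 4), (1, 5), (1, 6), (1, 7)]
Unfold 4 (reflect across h@2): 32 holes -> [(0, 0), (0, 1), (0, 2), (0, 3), (0, 4), (0, 5), (0, 6), (0, 7), (1, 0), (1, 1), (1, 2), (1, 3), (1, 4), (1, 5), (1, 6), (1, 7), (2, 0), (2, 1), (2, 2), (2, 3), (2, 4), (2, 5), (2, 6), (2, 7), (3, 0), (3, 1), (3, 2), (3, 3), (3, 4), (3, 5), (3, 6), (3, 7)]

Answer: OOOOOOOO
OOOOOOOO
OOOOOOOO
OOOOOOOO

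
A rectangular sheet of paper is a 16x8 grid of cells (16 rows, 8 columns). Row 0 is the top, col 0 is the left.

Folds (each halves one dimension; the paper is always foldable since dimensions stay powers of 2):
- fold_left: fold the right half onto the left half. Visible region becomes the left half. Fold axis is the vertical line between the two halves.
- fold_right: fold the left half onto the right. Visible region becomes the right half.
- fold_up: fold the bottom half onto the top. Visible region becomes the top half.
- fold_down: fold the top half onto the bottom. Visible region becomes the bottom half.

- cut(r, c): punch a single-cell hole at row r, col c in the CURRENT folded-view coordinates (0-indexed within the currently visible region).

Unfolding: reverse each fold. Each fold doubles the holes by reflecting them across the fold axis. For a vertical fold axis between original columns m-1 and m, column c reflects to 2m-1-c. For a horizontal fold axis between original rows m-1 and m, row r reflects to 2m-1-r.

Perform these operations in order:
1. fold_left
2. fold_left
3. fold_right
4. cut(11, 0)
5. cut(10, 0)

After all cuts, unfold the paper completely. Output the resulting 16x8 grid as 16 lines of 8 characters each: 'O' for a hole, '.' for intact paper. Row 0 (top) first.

Op 1 fold_left: fold axis v@4; visible region now rows[0,16) x cols[0,4) = 16x4
Op 2 fold_left: fold axis v@2; visible region now rows[0,16) x cols[0,2) = 16x2
Op 3 fold_right: fold axis v@1; visible region now rows[0,16) x cols[1,2) = 16x1
Op 4 cut(11, 0): punch at orig (11,1); cuts so far [(11, 1)]; region rows[0,16) x cols[1,2) = 16x1
Op 5 cut(10, 0): punch at orig (10,1); cuts so far [(10, 1), (11, 1)]; region rows[0,16) x cols[1,2) = 16x1
Unfold 1 (reflect across v@1): 4 holes -> [(10, 0), (10, 1), (11, 0), (11, 1)]
Unfold 2 (reflect across v@2): 8 holes -> [(10, 0), (10, 1), (10, 2), (10, 3), (11, 0), (11, 1), (11, 2), (11, 3)]
Unfold 3 (reflect across v@4): 16 holes -> [(10, 0), (10, 1), (10, 2), (10, 3), (10, 4), (10, 5), (10, 6), (10, 7), (11, 0), (11, 1), (11, 2), (11, 3), (11, 4), (11, 5), (11, 6), (11, 7)]

Answer: ........
........
........
........
........
........
........
........
........
........
OOOOOOOO
OOOOOOOO
........
........
........
........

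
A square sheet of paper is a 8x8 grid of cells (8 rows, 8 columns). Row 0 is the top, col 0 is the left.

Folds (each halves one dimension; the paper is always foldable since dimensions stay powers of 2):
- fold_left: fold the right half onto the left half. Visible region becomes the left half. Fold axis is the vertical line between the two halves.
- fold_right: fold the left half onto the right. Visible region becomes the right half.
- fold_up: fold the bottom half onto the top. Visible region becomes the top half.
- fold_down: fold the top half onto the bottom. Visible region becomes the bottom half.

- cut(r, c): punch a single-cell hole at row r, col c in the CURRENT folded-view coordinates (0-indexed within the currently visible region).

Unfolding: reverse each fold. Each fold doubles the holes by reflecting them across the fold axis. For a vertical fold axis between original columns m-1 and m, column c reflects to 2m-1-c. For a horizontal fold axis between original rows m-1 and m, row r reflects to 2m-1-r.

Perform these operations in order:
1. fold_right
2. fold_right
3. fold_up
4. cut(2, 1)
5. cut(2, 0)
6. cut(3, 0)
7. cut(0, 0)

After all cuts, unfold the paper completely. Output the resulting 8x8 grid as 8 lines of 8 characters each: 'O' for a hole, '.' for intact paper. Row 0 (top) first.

Op 1 fold_right: fold axis v@4; visible region now rows[0,8) x cols[4,8) = 8x4
Op 2 fold_right: fold axis v@6; visible region now rows[0,8) x cols[6,8) = 8x2
Op 3 fold_up: fold axis h@4; visible region now rows[0,4) x cols[6,8) = 4x2
Op 4 cut(2, 1): punch at orig (2,7); cuts so far [(2, 7)]; region rows[0,4) x cols[6,8) = 4x2
Op 5 cut(2, 0): punch at orig (2,6); cuts so far [(2, 6), (2, 7)]; region rows[0,4) x cols[6,8) = 4x2
Op 6 cut(3, 0): punch at orig (3,6); cuts so far [(2, 6), (2, 7), (3, 6)]; region rows[0,4) x cols[6,8) = 4x2
Op 7 cut(0, 0): punch at orig (0,6); cuts so far [(0, 6), (2, 6), (2, 7), (3, 6)]; region rows[0,4) x cols[6,8) = 4x2
Unfold 1 (reflect across h@4): 8 holes -> [(0, 6), (2, 6), (2, 7), (3, 6), (4, 6), (5, 6), (5, 7), (7, 6)]
Unfold 2 (reflect across v@6): 16 holes -> [(0, 5), (0, 6), (2, 4), (2, 5), (2, 6), (2, 7), (3, 5), (3, 6), (4, 5), (4, 6), (5, 4), (5, 5), (5, 6), (5, 7), (7, 5), (7, 6)]
Unfold 3 (reflect across v@4): 32 holes -> [(0, 1), (0, 2), (0, 5), (0, 6), (2, 0), (2, 1), (2, 2), (2, 3), (2, 4), (2, 5), (2, 6), (2, 7), (3, 1), (3, 2), (3, 5), (3, 6), (4, 1), (4, 2), (4, 5), (4, 6), (5, 0), (5, 1), (5, 2), (5, 3), (5, 4), (5, 5), (5, 6), (5, 7), (7, 1), (7, 2), (7, 5), (7, 6)]

Answer: .OO..OO.
........
OOOOOOOO
.OO..OO.
.OO..OO.
OOOOOOOO
........
.OO..OO.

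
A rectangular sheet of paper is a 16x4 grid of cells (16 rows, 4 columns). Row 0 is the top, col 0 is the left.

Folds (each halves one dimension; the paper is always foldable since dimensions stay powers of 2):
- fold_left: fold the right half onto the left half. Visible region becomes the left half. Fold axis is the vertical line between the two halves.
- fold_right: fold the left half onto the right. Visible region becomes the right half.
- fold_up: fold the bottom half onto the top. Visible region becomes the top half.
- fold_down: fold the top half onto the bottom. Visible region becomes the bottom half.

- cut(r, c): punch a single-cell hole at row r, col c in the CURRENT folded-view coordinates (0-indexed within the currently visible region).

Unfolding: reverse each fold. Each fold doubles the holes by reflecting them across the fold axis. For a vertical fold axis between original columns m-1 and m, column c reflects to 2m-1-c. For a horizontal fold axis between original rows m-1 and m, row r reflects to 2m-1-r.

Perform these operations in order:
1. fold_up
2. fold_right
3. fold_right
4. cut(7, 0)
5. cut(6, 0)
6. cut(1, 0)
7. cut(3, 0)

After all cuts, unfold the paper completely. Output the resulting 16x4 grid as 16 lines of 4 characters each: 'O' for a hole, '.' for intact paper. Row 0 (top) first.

Answer: ....
OOOO
....
OOOO
....
....
OOOO
OOOO
OOOO
OOOO
....
....
OOOO
....
OOOO
....

Derivation:
Op 1 fold_up: fold axis h@8; visible region now rows[0,8) x cols[0,4) = 8x4
Op 2 fold_right: fold axis v@2; visible region now rows[0,8) x cols[2,4) = 8x2
Op 3 fold_right: fold axis v@3; visible region now rows[0,8) x cols[3,4) = 8x1
Op 4 cut(7, 0): punch at orig (7,3); cuts so far [(7, 3)]; region rows[0,8) x cols[3,4) = 8x1
Op 5 cut(6, 0): punch at orig (6,3); cuts so far [(6, 3), (7, 3)]; region rows[0,8) x cols[3,4) = 8x1
Op 6 cut(1, 0): punch at orig (1,3); cuts so far [(1, 3), (6, 3), (7, 3)]; region rows[0,8) x cols[3,4) = 8x1
Op 7 cut(3, 0): punch at orig (3,3); cuts so far [(1, 3), (3, 3), (6, 3), (7, 3)]; region rows[0,8) x cols[3,4) = 8x1
Unfold 1 (reflect across v@3): 8 holes -> [(1, 2), (1, 3), (3, 2), (3, 3), (6, 2), (6, 3), (7, 2), (7, 3)]
Unfold 2 (reflect across v@2): 16 holes -> [(1, 0), (1, 1), (1, 2), (1, 3), (3, 0), (3, 1), (3, 2), (3, 3), (6, 0), (6, 1), (6, 2), (6, 3), (7, 0), (7, 1), (7, 2), (7, 3)]
Unfold 3 (reflect across h@8): 32 holes -> [(1, 0), (1, 1), (1, 2), (1, 3), (3, 0), (3, 1), (3, 2), (3, 3), (6, 0), (6, 1), (6, 2), (6, 3), (7, 0), (7, 1), (7, 2), (7, 3), (8, 0), (8, 1), (8, 2), (8, 3), (9, 0), (9, 1), (9, 2), (9, 3), (12, 0), (12, 1), (12, 2), (12, 3), (14, 0), (14, 1), (14, 2), (14, 3)]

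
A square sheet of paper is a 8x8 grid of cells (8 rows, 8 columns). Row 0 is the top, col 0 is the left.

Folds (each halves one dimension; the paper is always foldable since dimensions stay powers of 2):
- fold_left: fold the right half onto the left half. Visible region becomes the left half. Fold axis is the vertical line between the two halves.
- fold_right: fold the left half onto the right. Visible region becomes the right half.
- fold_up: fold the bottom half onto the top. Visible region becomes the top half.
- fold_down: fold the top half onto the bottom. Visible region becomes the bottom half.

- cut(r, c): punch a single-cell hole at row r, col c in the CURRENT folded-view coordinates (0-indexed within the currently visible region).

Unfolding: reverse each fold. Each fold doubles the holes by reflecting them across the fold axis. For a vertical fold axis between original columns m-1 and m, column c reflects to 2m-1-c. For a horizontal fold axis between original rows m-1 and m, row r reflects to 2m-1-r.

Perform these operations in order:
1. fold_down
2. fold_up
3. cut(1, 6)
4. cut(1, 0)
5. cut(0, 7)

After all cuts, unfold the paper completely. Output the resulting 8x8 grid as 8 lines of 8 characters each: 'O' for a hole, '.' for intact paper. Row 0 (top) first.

Answer: .......O
O.....O.
O.....O.
.......O
.......O
O.....O.
O.....O.
.......O

Derivation:
Op 1 fold_down: fold axis h@4; visible region now rows[4,8) x cols[0,8) = 4x8
Op 2 fold_up: fold axis h@6; visible region now rows[4,6) x cols[0,8) = 2x8
Op 3 cut(1, 6): punch at orig (5,6); cuts so far [(5, 6)]; region rows[4,6) x cols[0,8) = 2x8
Op 4 cut(1, 0): punch at orig (5,0); cuts so far [(5, 0), (5, 6)]; region rows[4,6) x cols[0,8) = 2x8
Op 5 cut(0, 7): punch at orig (4,7); cuts so far [(4, 7), (5, 0), (5, 6)]; region rows[4,6) x cols[0,8) = 2x8
Unfold 1 (reflect across h@6): 6 holes -> [(4, 7), (5, 0), (5, 6), (6, 0), (6, 6), (7, 7)]
Unfold 2 (reflect across h@4): 12 holes -> [(0, 7), (1, 0), (1, 6), (2, 0), (2, 6), (3, 7), (4, 7), (5, 0), (5, 6), (6, 0), (6, 6), (7, 7)]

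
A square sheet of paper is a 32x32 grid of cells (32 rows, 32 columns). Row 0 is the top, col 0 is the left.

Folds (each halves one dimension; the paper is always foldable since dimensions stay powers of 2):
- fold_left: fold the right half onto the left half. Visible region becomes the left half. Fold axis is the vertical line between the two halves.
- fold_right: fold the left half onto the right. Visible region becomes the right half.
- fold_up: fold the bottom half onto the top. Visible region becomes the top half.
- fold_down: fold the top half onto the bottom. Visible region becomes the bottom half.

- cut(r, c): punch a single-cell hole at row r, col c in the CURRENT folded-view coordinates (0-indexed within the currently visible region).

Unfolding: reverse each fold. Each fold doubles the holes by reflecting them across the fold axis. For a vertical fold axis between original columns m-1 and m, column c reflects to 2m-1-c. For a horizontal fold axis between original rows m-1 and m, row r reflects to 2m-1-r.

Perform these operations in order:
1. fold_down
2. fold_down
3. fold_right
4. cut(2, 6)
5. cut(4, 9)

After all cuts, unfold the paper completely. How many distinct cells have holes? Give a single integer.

Answer: 16

Derivation:
Op 1 fold_down: fold axis h@16; visible region now rows[16,32) x cols[0,32) = 16x32
Op 2 fold_down: fold axis h@24; visible region now rows[24,32) x cols[0,32) = 8x32
Op 3 fold_right: fold axis v@16; visible region now rows[24,32) x cols[16,32) = 8x16
Op 4 cut(2, 6): punch at orig (26,22); cuts so far [(26, 22)]; region rows[24,32) x cols[16,32) = 8x16
Op 5 cut(4, 9): punch at orig (28,25); cuts so far [(26, 22), (28, 25)]; region rows[24,32) x cols[16,32) = 8x16
Unfold 1 (reflect across v@16): 4 holes -> [(26, 9), (26, 22), (28, 6), (28, 25)]
Unfold 2 (reflect across h@24): 8 holes -> [(19, 6), (19, 25), (21, 9), (21, 22), (26, 9), (26, 22), (28, 6), (28, 25)]
Unfold 3 (reflect across h@16): 16 holes -> [(3, 6), (3, 25), (5, 9), (5, 22), (10, 9), (10, 22), (12, 6), (12, 25), (19, 6), (19, 25), (21, 9), (21, 22), (26, 9), (26, 22), (28, 6), (28, 25)]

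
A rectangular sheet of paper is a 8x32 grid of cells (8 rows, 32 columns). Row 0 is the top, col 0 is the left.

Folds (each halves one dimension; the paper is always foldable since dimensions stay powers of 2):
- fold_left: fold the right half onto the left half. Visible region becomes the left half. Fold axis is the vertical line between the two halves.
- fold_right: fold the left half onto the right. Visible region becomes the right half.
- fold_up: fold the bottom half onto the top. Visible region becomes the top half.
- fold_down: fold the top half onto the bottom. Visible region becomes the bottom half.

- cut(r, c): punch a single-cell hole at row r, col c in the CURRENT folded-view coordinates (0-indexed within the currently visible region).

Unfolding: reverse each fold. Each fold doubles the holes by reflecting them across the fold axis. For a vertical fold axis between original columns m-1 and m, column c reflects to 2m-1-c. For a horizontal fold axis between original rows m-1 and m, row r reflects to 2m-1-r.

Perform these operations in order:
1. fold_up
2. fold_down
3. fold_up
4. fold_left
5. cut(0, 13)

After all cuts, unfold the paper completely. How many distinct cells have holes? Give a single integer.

Op 1 fold_up: fold axis h@4; visible region now rows[0,4) x cols[0,32) = 4x32
Op 2 fold_down: fold axis h@2; visible region now rows[2,4) x cols[0,32) = 2x32
Op 3 fold_up: fold axis h@3; visible region now rows[2,3) x cols[0,32) = 1x32
Op 4 fold_left: fold axis v@16; visible region now rows[2,3) x cols[0,16) = 1x16
Op 5 cut(0, 13): punch at orig (2,13); cuts so far [(2, 13)]; region rows[2,3) x cols[0,16) = 1x16
Unfold 1 (reflect across v@16): 2 holes -> [(2, 13), (2, 18)]
Unfold 2 (reflect across h@3): 4 holes -> [(2, 13), (2, 18), (3, 13), (3, 18)]
Unfold 3 (reflect across h@2): 8 holes -> [(0, 13), (0, 18), (1, 13), (1, 18), (2, 13), (2, 18), (3, 13), (3, 18)]
Unfold 4 (reflect across h@4): 16 holes -> [(0, 13), (0, 18), (1, 13), (1, 18), (2, 13), (2, 18), (3, 13), (3, 18), (4, 13), (4, 18), (5, 13), (5, 18), (6, 13), (6, 18), (7, 13), (7, 18)]

Answer: 16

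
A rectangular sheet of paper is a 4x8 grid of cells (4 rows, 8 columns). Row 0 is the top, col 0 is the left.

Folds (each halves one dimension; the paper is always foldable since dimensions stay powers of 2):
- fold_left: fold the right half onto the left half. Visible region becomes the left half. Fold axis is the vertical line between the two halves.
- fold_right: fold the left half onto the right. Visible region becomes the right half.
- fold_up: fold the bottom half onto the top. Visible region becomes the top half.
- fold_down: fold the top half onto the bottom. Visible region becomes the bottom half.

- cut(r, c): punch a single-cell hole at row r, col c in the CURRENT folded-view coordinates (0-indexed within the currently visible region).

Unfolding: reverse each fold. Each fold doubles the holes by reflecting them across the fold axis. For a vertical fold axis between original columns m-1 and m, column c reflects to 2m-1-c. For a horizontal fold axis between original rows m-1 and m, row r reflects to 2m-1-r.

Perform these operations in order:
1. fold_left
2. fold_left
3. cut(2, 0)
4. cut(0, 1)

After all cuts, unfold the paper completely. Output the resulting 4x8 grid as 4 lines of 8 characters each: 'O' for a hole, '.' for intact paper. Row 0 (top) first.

Op 1 fold_left: fold axis v@4; visible region now rows[0,4) x cols[0,4) = 4x4
Op 2 fold_left: fold axis v@2; visible region now rows[0,4) x cols[0,2) = 4x2
Op 3 cut(2, 0): punch at orig (2,0); cuts so far [(2, 0)]; region rows[0,4) x cols[0,2) = 4x2
Op 4 cut(0, 1): punch at orig (0,1); cuts so far [(0, 1), (2, 0)]; region rows[0,4) x cols[0,2) = 4x2
Unfold 1 (reflect across v@2): 4 holes -> [(0, 1), (0, 2), (2, 0), (2, 3)]
Unfold 2 (reflect across v@4): 8 holes -> [(0, 1), (0, 2), (0, 5), (0, 6), (2, 0), (2, 3), (2, 4), (2, 7)]

Answer: .OO..OO.
........
O..OO..O
........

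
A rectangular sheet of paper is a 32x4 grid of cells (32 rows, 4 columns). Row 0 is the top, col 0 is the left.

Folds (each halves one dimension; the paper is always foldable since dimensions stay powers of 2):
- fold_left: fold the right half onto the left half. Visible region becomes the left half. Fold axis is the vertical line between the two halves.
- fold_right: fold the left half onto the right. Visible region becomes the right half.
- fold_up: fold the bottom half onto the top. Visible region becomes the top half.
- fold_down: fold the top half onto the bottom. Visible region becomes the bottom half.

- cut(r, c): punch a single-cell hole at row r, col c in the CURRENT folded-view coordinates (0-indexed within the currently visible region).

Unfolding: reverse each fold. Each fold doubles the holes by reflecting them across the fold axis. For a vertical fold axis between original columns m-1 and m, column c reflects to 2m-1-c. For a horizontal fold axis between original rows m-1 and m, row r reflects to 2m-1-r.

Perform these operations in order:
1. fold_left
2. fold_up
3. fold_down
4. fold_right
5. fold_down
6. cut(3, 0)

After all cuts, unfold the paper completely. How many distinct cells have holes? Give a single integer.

Answer: 32

Derivation:
Op 1 fold_left: fold axis v@2; visible region now rows[0,32) x cols[0,2) = 32x2
Op 2 fold_up: fold axis h@16; visible region now rows[0,16) x cols[0,2) = 16x2
Op 3 fold_down: fold axis h@8; visible region now rows[8,16) x cols[0,2) = 8x2
Op 4 fold_right: fold axis v@1; visible region now rows[8,16) x cols[1,2) = 8x1
Op 5 fold_down: fold axis h@12; visible region now rows[12,16) x cols[1,2) = 4x1
Op 6 cut(3, 0): punch at orig (15,1); cuts so far [(15, 1)]; region rows[12,16) x cols[1,2) = 4x1
Unfold 1 (reflect across h@12): 2 holes -> [(8, 1), (15, 1)]
Unfold 2 (reflect across v@1): 4 holes -> [(8, 0), (8, 1), (15, 0), (15, 1)]
Unfold 3 (reflect across h@8): 8 holes -> [(0, 0), (0, 1), (7, 0), (7, 1), (8, 0), (8, 1), (15, 0), (15, 1)]
Unfold 4 (reflect across h@16): 16 holes -> [(0, 0), (0, 1), (7, 0), (7, 1), (8, 0), (8, 1), (15, 0), (15, 1), (16, 0), (16, 1), (23, 0), (23, 1), (24, 0), (24, 1), (31, 0), (31, 1)]
Unfold 5 (reflect across v@2): 32 holes -> [(0, 0), (0, 1), (0, 2), (0, 3), (7, 0), (7, 1), (7, 2), (7, 3), (8, 0), (8, 1), (8, 2), (8, 3), (15, 0), (15, 1), (15, 2), (15, 3), (16, 0), (16, 1), (16, 2), (16, 3), (23, 0), (23, 1), (23, 2), (23, 3), (24, 0), (24, 1), (24, 2), (24, 3), (31, 0), (31, 1), (31, 2), (31, 3)]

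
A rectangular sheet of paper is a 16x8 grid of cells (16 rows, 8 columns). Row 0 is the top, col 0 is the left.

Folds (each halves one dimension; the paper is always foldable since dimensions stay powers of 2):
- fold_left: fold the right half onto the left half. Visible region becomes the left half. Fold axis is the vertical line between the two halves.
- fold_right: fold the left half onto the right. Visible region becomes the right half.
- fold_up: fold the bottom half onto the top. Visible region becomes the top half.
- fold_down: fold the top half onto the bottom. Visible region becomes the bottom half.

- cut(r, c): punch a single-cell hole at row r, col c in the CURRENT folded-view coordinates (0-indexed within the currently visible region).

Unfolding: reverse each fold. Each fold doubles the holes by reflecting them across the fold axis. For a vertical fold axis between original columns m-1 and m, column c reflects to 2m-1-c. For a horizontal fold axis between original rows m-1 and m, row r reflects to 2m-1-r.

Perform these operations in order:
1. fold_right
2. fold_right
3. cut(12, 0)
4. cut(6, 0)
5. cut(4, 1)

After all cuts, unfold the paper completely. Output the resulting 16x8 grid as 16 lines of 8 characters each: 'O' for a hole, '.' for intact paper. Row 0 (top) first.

Op 1 fold_right: fold axis v@4; visible region now rows[0,16) x cols[4,8) = 16x4
Op 2 fold_right: fold axis v@6; visible region now rows[0,16) x cols[6,8) = 16x2
Op 3 cut(12, 0): punch at orig (12,6); cuts so far [(12, 6)]; region rows[0,16) x cols[6,8) = 16x2
Op 4 cut(6, 0): punch at orig (6,6); cuts so far [(6, 6), (12, 6)]; region rows[0,16) x cols[6,8) = 16x2
Op 5 cut(4, 1): punch at orig (4,7); cuts so far [(4, 7), (6, 6), (12, 6)]; region rows[0,16) x cols[6,8) = 16x2
Unfold 1 (reflect across v@6): 6 holes -> [(4, 4), (4, 7), (6, 5), (6, 6), (12, 5), (12, 6)]
Unfold 2 (reflect across v@4): 12 holes -> [(4, 0), (4, 3), (4, 4), (4, 7), (6, 1), (6, 2), (6, 5), (6, 6), (12, 1), (12, 2), (12, 5), (12, 6)]

Answer: ........
........
........
........
O..OO..O
........
.OO..OO.
........
........
........
........
........
.OO..OO.
........
........
........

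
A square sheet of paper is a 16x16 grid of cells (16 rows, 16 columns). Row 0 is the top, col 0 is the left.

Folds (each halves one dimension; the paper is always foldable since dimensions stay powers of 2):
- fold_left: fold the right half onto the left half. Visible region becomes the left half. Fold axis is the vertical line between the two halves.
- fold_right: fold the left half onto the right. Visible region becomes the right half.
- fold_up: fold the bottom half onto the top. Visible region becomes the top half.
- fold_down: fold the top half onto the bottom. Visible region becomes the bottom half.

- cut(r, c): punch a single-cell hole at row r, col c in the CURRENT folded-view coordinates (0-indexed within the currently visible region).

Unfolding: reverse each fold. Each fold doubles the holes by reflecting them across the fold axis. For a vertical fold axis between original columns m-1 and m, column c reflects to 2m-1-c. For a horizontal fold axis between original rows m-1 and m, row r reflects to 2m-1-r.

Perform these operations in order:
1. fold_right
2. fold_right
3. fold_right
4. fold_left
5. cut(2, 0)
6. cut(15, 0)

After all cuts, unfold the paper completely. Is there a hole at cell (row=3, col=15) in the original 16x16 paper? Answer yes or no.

Op 1 fold_right: fold axis v@8; visible region now rows[0,16) x cols[8,16) = 16x8
Op 2 fold_right: fold axis v@12; visible region now rows[0,16) x cols[12,16) = 16x4
Op 3 fold_right: fold axis v@14; visible region now rows[0,16) x cols[14,16) = 16x2
Op 4 fold_left: fold axis v@15; visible region now rows[0,16) x cols[14,15) = 16x1
Op 5 cut(2, 0): punch at orig (2,14); cuts so far [(2, 14)]; region rows[0,16) x cols[14,15) = 16x1
Op 6 cut(15, 0): punch at orig (15,14); cuts so far [(2, 14), (15, 14)]; region rows[0,16) x cols[14,15) = 16x1
Unfold 1 (reflect across v@15): 4 holes -> [(2, 14), (2, 15), (15, 14), (15, 15)]
Unfold 2 (reflect across v@14): 8 holes -> [(2, 12), (2, 13), (2, 14), (2, 15), (15, 12), (15, 13), (15, 14), (15, 15)]
Unfold 3 (reflect across v@12): 16 holes -> [(2, 8), (2, 9), (2, 10), (2, 11), (2, 12), (2, 13), (2, 14), (2, 15), (15, 8), (15, 9), (15, 10), (15, 11), (15, 12), (15, 13), (15, 14), (15, 15)]
Unfold 4 (reflect across v@8): 32 holes -> [(2, 0), (2, 1), (2, 2), (2, 3), (2, 4), (2, 5), (2, 6), (2, 7), (2, 8), (2, 9), (2, 10), (2, 11), (2, 12), (2, 13), (2, 14), (2, 15), (15, 0), (15, 1), (15, 2), (15, 3), (15, 4), (15, 5), (15, 6), (15, 7), (15, 8), (15, 9), (15, 10), (15, 11), (15, 12), (15, 13), (15, 14), (15, 15)]
Holes: [(2, 0), (2, 1), (2, 2), (2, 3), (2, 4), (2, 5), (2, 6), (2, 7), (2, 8), (2, 9), (2, 10), (2, 11), (2, 12), (2, 13), (2, 14), (2, 15), (15, 0), (15, 1), (15, 2), (15, 3), (15, 4), (15, 5), (15, 6), (15, 7), (15, 8), (15, 9), (15, 10), (15, 11), (15, 12), (15, 13), (15, 14), (15, 15)]

Answer: no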